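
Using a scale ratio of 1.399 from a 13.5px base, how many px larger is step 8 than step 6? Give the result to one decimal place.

96.9px

Step 6: 13.5 × 1.399⁶ = 101.214px
Step 8: 13.5 × 1.399⁸ = 198.096px
Difference: 198.096 − 101.214 = 96.882px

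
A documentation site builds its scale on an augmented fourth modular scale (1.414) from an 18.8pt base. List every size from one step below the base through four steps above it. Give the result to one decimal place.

Step -1: 18.8 ÷ 1.414 = 13.3
Step 0: 18.8pt
Step 1: 18.8 × 1.414 = 26.6
Step 2: 18.8 × 1.414² = 37.6
Step 3: 18.8 × 1.414³ = 53.2
Step 4: 18.8 × 1.414⁴ = 75.2

13.3pt, 18.8pt, 26.6pt, 37.6pt, 53.2pt, 75.2pt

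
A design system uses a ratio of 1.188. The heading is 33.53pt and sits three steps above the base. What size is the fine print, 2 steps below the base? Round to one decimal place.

33.53 ÷ 1.188⁵ = 33.53 ÷ 2.36637 ≈ 14.169

14.2pt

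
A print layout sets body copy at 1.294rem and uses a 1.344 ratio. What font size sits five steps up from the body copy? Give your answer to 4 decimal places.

5.6745rem

1.294 × 1.344⁵ = 1.294 × 4.38527 ≈ 5.6745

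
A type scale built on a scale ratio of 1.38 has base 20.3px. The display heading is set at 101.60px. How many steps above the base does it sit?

1.38ⁿ = 101.60 / 20.3 = 5.0049
n = ln(5.0049) / ln(1.38) = 1.6104 / 0.3221 ≈ 5.00

5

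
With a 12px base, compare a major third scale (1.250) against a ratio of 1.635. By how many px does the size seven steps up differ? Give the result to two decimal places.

317.58px

Major third: 12.0 × 1.250⁷ = 57.2205px
At 1.635: 12.0 × 1.635⁷ = 374.8051px
Difference: 374.8051 − 57.2205 = 317.5846px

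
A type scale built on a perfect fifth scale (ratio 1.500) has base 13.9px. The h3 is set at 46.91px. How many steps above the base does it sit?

1.500ⁿ = 46.91 / 13.9 = 3.3748
n = ln(3.3748) / ln(1.500) = 1.2163 / 0.4055 ≈ 3.00

3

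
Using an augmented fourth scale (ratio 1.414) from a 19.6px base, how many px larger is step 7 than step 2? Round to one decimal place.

Step 2: 19.6 × 1.414² = 39.188px
Step 7: 19.6 × 1.414⁷ = 221.514px
Difference: 221.514 − 39.188 = 182.326px

182.3px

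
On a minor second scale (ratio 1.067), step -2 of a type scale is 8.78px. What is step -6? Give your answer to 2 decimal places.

6.77px

8.78 ÷ 1.067⁴ = 8.78 ÷ 1.29616 ≈ 6.774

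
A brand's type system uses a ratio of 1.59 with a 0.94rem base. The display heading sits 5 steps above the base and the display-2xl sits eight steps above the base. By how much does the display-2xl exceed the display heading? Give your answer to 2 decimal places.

28.85rem

Step 5: 0.94 × 1.59⁵ = 9.5524rem
Step 8: 0.94 × 1.59⁸ = 38.3977rem
Difference: 38.3977 − 9.5524 = 28.8453rem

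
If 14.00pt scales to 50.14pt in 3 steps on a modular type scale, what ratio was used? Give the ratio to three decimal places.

1.530

r³ = 50.14 / 14.00, so r = (50.14/14.00)^(1/3).
r = 3.5814^(1/3) ≈ 1.5300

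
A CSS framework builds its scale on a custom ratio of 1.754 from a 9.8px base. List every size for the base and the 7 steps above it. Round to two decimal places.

9.80px, 17.19px, 30.15px, 52.88px, 92.76px, 162.69px, 285.37px, 500.53px

Step 0: 9.8px
Step 1: 9.8 × 1.754 = 17.19
Step 2: 9.8 × 1.754² = 30.15
Step 3: 9.8 × 1.754³ = 52.88
Step 4: 9.8 × 1.754⁴ = 92.76
Step 5: 9.8 × 1.754⁵ = 162.69
Step 6: 9.8 × 1.754⁶ = 285.37
Step 7: 9.8 × 1.754⁷ = 500.53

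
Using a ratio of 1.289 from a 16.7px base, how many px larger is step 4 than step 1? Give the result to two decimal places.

Step 1: 16.7 × 1.289 = 21.5263px
Step 4: 16.7 × 1.289⁴ = 46.1029px
Difference: 46.1029 − 21.5263 = 24.5766px

24.58px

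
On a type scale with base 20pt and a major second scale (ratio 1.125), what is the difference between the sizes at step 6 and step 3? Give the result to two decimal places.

Step 3: 20.0 × 1.125³ = 28.4766pt
Step 6: 20.0 × 1.125⁶ = 40.5457pt
Difference: 40.5457 − 28.4766 = 12.0691pt

12.07pt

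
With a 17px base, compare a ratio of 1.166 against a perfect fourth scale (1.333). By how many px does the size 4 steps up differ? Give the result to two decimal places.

At 1.166: 17.0 × 1.166⁴ = 31.4227px
Perfect fourth: 17.0 × 1.333⁴ = 53.6747px
Difference: 53.6747 − 31.4227 = 22.2520px

22.25px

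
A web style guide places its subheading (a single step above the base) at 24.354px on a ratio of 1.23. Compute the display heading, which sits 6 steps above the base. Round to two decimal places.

68.56px

24.354 × 1.23⁵ = 24.354 × 2.81531 ≈ 68.564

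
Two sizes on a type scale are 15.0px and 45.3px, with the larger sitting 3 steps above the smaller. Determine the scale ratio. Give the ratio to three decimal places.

1.445

r³ = 45.3 / 15.0, so r = (45.3/15.0)^(1/3).
r = 3.0200^(1/3) ≈ 1.4454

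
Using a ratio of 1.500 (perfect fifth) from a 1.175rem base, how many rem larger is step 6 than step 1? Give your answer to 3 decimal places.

Step 1: 1.175 × 1.500 = 1.76250rem
Step 6: 1.175 × 1.500⁶ = 13.38398rem
Difference: 13.38398 − 1.76250 = 11.62148rem

11.621rem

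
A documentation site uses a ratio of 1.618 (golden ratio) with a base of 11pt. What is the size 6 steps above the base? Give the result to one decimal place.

11.0 × 1.618⁶ = 11.0 × 17.94201 ≈ 197.36

197.4pt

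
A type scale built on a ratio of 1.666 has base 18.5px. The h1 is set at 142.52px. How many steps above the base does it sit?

1.666ⁿ = 142.52 / 18.5 = 7.7038
n = ln(7.7038) / ln(1.666) = 2.0417 / 0.5104 ≈ 4.00

4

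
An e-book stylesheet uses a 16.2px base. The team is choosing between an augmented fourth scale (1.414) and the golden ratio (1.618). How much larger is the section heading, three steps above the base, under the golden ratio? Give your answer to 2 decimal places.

Augmented fourth: 16.2 × 1.414³ = 45.7998px
Golden ratio: 16.2 × 1.618³ = 68.6200px
Difference: 68.6200 − 45.7998 = 22.8202px

22.82px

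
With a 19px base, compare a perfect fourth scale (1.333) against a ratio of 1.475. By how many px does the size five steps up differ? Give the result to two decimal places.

Perfect fourth: 19.0 × 1.333⁵ = 79.9658px
At 1.475: 19.0 × 1.475⁵ = 132.6520px
Difference: 132.6520 − 79.9658 = 52.6862px

52.69px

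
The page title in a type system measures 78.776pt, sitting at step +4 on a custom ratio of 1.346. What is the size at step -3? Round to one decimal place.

78.776 ÷ 1.346⁷ = 78.776 ÷ 8.00415 ≈ 9.842

9.8pt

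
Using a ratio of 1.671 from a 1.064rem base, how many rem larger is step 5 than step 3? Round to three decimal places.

Step 3: 1.064 × 1.671³ = 4.96445rem
Step 5: 1.064 × 1.671⁵ = 13.86194rem
Difference: 13.86194 − 4.96445 = 8.89749rem

8.897rem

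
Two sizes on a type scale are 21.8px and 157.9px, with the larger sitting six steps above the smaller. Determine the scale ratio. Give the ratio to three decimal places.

1.391

The ratio satisfies 21.8 × r⁶ = 157.9, so r = (157.9 / 21.8)^(1/6).
r = 7.2431^(1/6) ≈ 1.3910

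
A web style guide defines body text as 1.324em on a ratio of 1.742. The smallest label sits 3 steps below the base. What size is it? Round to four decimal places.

0.2505em

Each step on a modular scale multiplies by the ratio, so the size n steps from the base is base × ratioⁿ.
1.324 ÷ 1.742³ = 1.324 ÷ 5.28621 ≈ 0.2505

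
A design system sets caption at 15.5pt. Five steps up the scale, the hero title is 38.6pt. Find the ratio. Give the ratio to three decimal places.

1.200

r⁵ = 38.6 / 15.5, so r = (38.6/15.5)^(1/5).
r = 2.4903^(1/5) ≈ 1.2002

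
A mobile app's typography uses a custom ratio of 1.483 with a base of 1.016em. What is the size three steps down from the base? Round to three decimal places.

1.016 ÷ 1.483³ = 1.016 ÷ 3.26155 ≈ 0.312

0.312em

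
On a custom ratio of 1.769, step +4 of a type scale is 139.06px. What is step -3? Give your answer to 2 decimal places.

Moving from step +4 to step -3 is 7 steps down, so divide by r⁷.
139.06 ÷ 1.769⁷ = 139.06 ÷ 54.21193 ≈ 2.565

2.57px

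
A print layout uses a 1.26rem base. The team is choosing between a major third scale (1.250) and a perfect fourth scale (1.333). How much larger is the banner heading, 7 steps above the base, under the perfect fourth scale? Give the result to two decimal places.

3.41rem

Major third: 1.26 × 1.250⁷ = 6.0081rem
Perfect fourth: 1.26 × 1.333⁷ = 9.4228rem
Difference: 9.4228 − 6.0081 = 3.4147rem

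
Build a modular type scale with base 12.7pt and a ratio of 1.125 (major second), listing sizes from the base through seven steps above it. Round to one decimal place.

12.7pt, 14.3pt, 16.1pt, 18.1pt, 20.3pt, 22.9pt, 25.7pt, 29.0pt

Step 0: 12.7pt
Step 1: 12.7 × 1.125 = 14.3
Step 2: 12.7 × 1.125² = 16.1
Step 3: 12.7 × 1.125³ = 18.1
Step 4: 12.7 × 1.125⁴ = 20.3
Step 5: 12.7 × 1.125⁵ = 22.9
Step 6: 12.7 × 1.125⁶ = 25.7
Step 7: 12.7 × 1.125⁷ = 29.0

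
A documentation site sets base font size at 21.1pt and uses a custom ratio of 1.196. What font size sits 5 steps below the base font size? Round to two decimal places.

8.62pt

21.1 ÷ 1.196⁵ = 21.1 ÷ 2.44712 ≈ 8.62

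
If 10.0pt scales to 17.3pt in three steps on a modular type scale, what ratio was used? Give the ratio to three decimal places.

1.200

The ratio satisfies 10.0 × r³ = 17.3, so r = (17.3 / 10.0)^(1/3).
r = 1.7300^(1/3) ≈ 1.2005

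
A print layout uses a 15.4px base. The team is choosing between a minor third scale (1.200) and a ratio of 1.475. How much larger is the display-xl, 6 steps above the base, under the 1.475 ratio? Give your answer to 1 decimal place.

Minor third: 15.4 × 1.200⁶ = 45.984px
At 1.475: 15.4 × 1.475⁶ = 158.589px
Difference: 158.589 − 45.984 = 112.605px

112.6px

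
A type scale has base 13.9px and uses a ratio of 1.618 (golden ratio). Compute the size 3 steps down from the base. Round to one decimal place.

3.3px

Each step on a modular scale multiplies by the ratio, so the size n steps from the base is base × ratioⁿ.
13.9 ÷ 1.618³ = 13.9 ÷ 4.23580 ≈ 3.28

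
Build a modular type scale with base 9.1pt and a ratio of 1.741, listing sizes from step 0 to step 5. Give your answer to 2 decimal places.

9.10pt, 15.84pt, 27.58pt, 48.02pt, 83.61pt, 145.56pt

Step 0: 9.1pt
Step 1: 9.1 × 1.741 = 15.84
Step 2: 9.1 × 1.741² = 27.58
Step 3: 9.1 × 1.741³ = 48.02
Step 4: 9.1 × 1.741⁴ = 83.61
Step 5: 9.1 × 1.741⁵ = 145.56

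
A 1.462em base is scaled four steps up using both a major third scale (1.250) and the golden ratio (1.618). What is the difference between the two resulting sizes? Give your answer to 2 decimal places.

Major third: 1.462 × 1.250⁴ = 3.5693em
Golden ratio: 1.462 × 1.618⁴ = 10.0199em
Difference: 10.0199 − 3.5693 = 6.4506em

6.45em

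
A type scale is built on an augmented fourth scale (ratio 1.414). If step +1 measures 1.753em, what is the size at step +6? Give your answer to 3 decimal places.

9.909em

Moving from step +1 to step +6 is 5 steps up, so multiply by r⁵.
1.753 × 1.414⁵ = 1.753 × 5.65258 ≈ 9.909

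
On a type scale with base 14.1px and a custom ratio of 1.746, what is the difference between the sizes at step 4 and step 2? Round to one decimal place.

88.1px

Step 2: 14.1 × 1.746² = 42.984px
Step 4: 14.1 × 1.746⁴ = 131.038px
Difference: 131.038 − 42.984 = 88.054px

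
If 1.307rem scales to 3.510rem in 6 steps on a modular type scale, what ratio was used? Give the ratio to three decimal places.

1.179

The ratio satisfies 1.307 × r⁶ = 3.510, so r = (3.510 / 1.307)^(1/6).
r = 2.6855^(1/6) ≈ 1.1790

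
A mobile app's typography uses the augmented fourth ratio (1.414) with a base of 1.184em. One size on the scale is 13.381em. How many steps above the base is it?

1.414ⁿ = 13.381 / 1.184 = 11.3015
n = ln(11.3015) / ln(1.414) = 2.4249 / 0.3464 ≈ 7.00

7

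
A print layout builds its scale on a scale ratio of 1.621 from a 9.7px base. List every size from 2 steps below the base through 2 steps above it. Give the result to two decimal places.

3.69px, 5.98px, 9.70px, 15.72px, 25.49px

Step -2: 9.7 ÷ 1.621² = 3.69
Step -1: 9.7 ÷ 1.621 = 5.98
Step 0: 9.7px
Step 1: 9.7 × 1.621 = 15.72
Step 2: 9.7 × 1.621² = 25.49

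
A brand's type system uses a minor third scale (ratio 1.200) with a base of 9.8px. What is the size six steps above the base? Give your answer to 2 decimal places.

29.26px

9.8 × 1.200⁶ = 9.8 × 2.98598 ≈ 29.26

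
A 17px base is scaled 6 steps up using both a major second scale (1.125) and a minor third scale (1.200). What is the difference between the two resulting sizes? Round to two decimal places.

Major second: 17.0 × 1.125⁶ = 34.4639px
Minor third: 17.0 × 1.200⁶ = 50.7617px
Difference: 50.7617 − 34.4639 = 16.2978px

16.30px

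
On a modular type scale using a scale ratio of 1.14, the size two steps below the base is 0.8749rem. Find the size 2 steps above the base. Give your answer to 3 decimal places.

1.478rem

The gap is 2 − (-2) = 4 steps, so the factor is 1.14^4.
0.8749 × 1.14⁴ = 0.8749 × 1.68896 ≈ 1.478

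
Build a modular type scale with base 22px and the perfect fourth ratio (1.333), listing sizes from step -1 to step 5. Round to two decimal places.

16.50px, 22.00px, 29.33px, 39.09px, 52.11px, 69.46px, 92.59px

Step -1: 22.0 ÷ 1.333 = 16.50
Step 0: 22px
Step 1: 22.0 × 1.333 = 29.33
Step 2: 22.0 × 1.333² = 39.09
Step 3: 22.0 × 1.333³ = 52.11
Step 4: 22.0 × 1.333⁴ = 69.46
Step 5: 22.0 × 1.333⁵ = 92.59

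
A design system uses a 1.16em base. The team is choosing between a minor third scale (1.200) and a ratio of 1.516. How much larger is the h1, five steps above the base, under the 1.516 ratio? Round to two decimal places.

Minor third: 1.16 × 1.200⁵ = 2.8865em
At 1.516: 1.16 × 1.516⁵ = 9.2887em
Difference: 9.2887 − 2.8865 = 6.4022em

6.40em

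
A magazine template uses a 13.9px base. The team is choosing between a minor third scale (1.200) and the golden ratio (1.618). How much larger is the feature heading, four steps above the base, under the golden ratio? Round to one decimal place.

66.4px

Minor third: 13.9 × 1.200⁴ = 28.823px
Golden ratio: 13.9 × 1.618⁴ = 95.264px
Difference: 95.264 − 28.823 = 66.441px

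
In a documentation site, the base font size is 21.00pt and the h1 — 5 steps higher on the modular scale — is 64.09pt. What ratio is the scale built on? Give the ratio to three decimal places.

1.250

r⁵ = 64.09 / 21.00, so r = (64.09/21.00)^(1/5).
r = 3.0519^(1/5) ≈ 1.2500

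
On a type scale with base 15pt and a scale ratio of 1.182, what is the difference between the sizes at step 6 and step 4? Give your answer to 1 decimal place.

Step 4: 15.0 × 1.182⁴ = 29.279pt
Step 6: 15.0 × 1.182⁶ = 40.907pt
Difference: 40.907 − 29.279 = 11.628pt

11.6pt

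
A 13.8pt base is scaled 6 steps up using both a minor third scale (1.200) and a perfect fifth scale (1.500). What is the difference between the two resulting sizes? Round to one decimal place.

Minor third: 13.8 × 1.200⁶ = 41.207pt
Perfect fifth: 13.8 × 1.500⁶ = 157.191pt
Difference: 157.191 − 41.207 = 115.984pt

116.0pt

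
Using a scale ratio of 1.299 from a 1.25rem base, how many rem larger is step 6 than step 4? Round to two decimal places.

2.45rem

Step 4: 1.25 × 1.299⁴ = 3.5592rem
Step 6: 1.25 × 1.299⁶ = 6.0057rem
Difference: 6.0057 − 3.5592 = 2.4465rem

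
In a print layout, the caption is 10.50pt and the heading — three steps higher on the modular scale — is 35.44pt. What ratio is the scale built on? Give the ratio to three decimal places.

1.500

The ratio satisfies 10.50 × r³ = 35.44, so r = (35.44 / 10.50)^(1/3).
r = 3.3752^(1/3) ≈ 1.5000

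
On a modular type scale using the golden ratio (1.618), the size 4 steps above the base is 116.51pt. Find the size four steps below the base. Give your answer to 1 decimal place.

116.51 ÷ 1.618⁸ = 116.51 ÷ 46.97082 ≈ 2.480

2.5pt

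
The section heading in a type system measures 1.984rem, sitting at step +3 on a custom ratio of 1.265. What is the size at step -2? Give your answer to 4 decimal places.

0.6125rem

Moving from step +3 to step -2 is 5 steps down, so divide by r⁵.
1.984 ÷ 1.265⁵ = 1.984 ÷ 3.23931 ≈ 0.6125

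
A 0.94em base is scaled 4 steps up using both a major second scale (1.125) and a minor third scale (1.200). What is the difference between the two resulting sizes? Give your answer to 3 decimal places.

Major second: 0.94 × 1.125⁴ = 1.50570em
Minor third: 0.94 × 1.200⁴ = 1.94918em
Difference: 1.94918 − 1.50570 = 0.44348em

0.443em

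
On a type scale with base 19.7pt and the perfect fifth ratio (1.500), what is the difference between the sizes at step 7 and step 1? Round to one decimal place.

307.0pt

Step 1: 19.7 × 1.500 = 29.550pt
Step 7: 19.7 × 1.500⁷ = 336.593pt
Difference: 336.593 − 29.550 = 307.043pt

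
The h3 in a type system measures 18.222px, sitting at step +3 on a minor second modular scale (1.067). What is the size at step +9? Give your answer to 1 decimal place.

26.9px

Moving from step +3 to step +9 is 6 steps up, so multiply by r⁶.
18.222 × 1.067⁶ = 18.222 × 1.47566 ≈ 26.889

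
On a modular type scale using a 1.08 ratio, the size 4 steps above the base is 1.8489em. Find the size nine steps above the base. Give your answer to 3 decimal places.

2.717em

The gap is 9 − (4) = 5 steps, so the factor is 1.08^5.
1.8489 × 1.08⁵ = 1.8489 × 1.46933 ≈ 2.717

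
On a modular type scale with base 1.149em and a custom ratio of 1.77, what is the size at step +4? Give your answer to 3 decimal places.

11.278em

Each step on a modular scale multiplies by the ratio, so the size n steps from the base is base × ratioⁿ.
1.149 × 1.77⁴ = 1.149 × 9.81506 ≈ 11.278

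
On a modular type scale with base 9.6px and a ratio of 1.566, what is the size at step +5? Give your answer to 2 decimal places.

90.41px

Each step on a modular scale multiplies by the ratio, so the size n steps from the base is base × ratioⁿ.
9.6 × 1.566⁵ = 9.6 × 9.41800 ≈ 90.41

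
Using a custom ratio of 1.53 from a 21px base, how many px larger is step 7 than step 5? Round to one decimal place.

236.1px

Step 5: 21.0 × 1.53⁵ = 176.066px
Step 7: 21.0 × 1.53⁷ = 412.154px
Difference: 412.154 − 176.066 = 236.088px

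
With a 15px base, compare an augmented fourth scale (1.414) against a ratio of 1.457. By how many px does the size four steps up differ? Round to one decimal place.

Augmented fourth: 15.0 × 1.414⁴ = 59.964px
At 1.457: 15.0 × 1.457⁴ = 67.597px
Difference: 67.597 − 59.964 = 7.633px

7.6px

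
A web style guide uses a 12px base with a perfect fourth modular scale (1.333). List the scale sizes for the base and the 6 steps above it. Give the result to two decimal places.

12.00px, 16.00px, 21.32px, 28.42px, 37.89px, 50.50px, 67.32px

Step 0: 12px
Step 1: 12.0 × 1.333 = 16.00
Step 2: 12.0 × 1.333² = 21.32
Step 3: 12.0 × 1.333³ = 28.42
Step 4: 12.0 × 1.333⁴ = 37.89
Step 5: 12.0 × 1.333⁵ = 50.50
Step 6: 12.0 × 1.333⁶ = 67.32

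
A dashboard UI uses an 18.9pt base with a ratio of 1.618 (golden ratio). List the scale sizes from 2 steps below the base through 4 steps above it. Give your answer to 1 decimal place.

Step -2: 18.9 ÷ 1.618² = 7.2
Step -1: 18.9 ÷ 1.618 = 11.7
Step 0: 18.9pt
Step 1: 18.9 × 1.618 = 30.6
Step 2: 18.9 × 1.618² = 49.5
Step 3: 18.9 × 1.618³ = 80.1
Step 4: 18.9 × 1.618⁴ = 129.5

7.2pt, 11.7pt, 18.9pt, 30.6pt, 49.5pt, 80.1pt, 129.5pt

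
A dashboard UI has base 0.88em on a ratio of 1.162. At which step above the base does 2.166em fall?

1.162ⁿ = 2.166 / 0.88 = 2.4614
n = ln(2.4614) / ln(1.162) = 0.9007 / 0.1501 ≈ 6.00

6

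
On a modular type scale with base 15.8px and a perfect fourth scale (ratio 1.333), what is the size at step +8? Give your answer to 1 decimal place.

Every step multiplies by the scale ratio.
15.8 × 1.333⁸ = 15.8 × 9.96876 ≈ 157.51

157.5px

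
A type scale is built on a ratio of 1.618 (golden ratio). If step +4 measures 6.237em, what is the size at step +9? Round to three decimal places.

69.162em

The gap is 9 − (4) = 5 steps, so the factor is 1.618^5.
6.237 × 1.618⁵ = 6.237 × 11.08901 ≈ 69.162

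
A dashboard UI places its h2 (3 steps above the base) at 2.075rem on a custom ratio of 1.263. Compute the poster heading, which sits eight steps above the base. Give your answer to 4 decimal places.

6.6686rem

2.075 × 1.263⁵ = 2.075 × 3.21378 ≈ 6.6686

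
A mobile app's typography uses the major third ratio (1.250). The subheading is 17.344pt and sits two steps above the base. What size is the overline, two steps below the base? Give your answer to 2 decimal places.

17.344 ÷ 1.250⁴ = 17.344 ÷ 2.44141 ≈ 7.104

7.10pt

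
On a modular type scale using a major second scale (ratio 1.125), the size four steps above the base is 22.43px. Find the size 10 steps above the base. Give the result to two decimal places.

45.47px

Moving from step +4 to step +10 is 6 steps up, so multiply by r⁶.
22.43 × 1.125⁶ = 22.43 × 2.02729 ≈ 45.472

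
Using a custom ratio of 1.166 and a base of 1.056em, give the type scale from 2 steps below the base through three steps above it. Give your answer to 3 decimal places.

Step -2: 1.056 ÷ 1.166² = 0.777
Step -1: 1.056 ÷ 1.166 = 0.906
Step 0: 1.056em
Step 1: 1.056 × 1.166 = 1.231
Step 2: 1.056 × 1.166² = 1.436
Step 3: 1.056 × 1.166³ = 1.674

0.777em, 0.906em, 1.056em, 1.231em, 1.436em, 1.674em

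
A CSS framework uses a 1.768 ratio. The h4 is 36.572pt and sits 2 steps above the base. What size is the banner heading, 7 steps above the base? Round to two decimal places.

The gap is 7 − (2) = 5 steps, so the factor is 1.768^5.
36.572 × 1.768⁵ = 36.572 × 17.27473 ≈ 631.771

631.77pt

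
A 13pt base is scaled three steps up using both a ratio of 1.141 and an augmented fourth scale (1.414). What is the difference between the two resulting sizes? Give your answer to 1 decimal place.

17.4pt

At 1.141: 13.0 × 1.141³ = 19.311pt
Augmented fourth: 13.0 × 1.414³ = 36.753pt
Difference: 36.753 − 19.311 = 17.442pt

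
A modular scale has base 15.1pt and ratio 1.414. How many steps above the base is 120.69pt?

1.414ⁿ = 120.69 / 15.1 = 7.9927
n = ln(7.9927) / ln(1.414) = 2.0785 / 0.3464 ≈ 6.00

6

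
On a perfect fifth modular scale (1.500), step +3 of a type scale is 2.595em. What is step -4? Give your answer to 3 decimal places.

0.152em

2.595 ÷ 1.500⁷ = 2.595 ÷ 17.08594 ≈ 0.152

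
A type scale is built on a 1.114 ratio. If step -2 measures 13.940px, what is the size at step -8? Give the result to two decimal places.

13.940 ÷ 1.114⁶ = 13.940 ÷ 1.91122 ≈ 7.294

7.29px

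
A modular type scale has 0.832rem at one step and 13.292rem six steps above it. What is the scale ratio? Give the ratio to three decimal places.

The ratio satisfies 0.832 × r⁶ = 13.292, so r = (13.292 / 0.832)^(1/6).
r = 15.9760^(1/6) ≈ 1.5870

1.587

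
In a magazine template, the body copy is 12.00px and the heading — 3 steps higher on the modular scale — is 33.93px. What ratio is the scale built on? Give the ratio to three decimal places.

The ratio satisfies 12.00 × r³ = 33.93, so r = (33.93 / 12.00)^(1/3).
r = 2.8275^(1/3) ≈ 1.4141

1.414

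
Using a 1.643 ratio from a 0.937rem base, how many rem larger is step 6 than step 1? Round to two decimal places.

Step 1: 0.937 × 1.643 = 1.5395rem
Step 6: 0.937 × 1.643⁶ = 18.4317rem
Difference: 18.4317 − 1.5395 = 16.8922rem

16.89rem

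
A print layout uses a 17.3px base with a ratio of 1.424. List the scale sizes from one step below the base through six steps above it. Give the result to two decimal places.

12.15px, 17.30px, 24.64px, 35.08px, 49.95px, 71.14px, 101.30px, 144.25px

Step -1: 17.3 ÷ 1.424 = 12.15
Step 0: 17.3px
Step 1: 17.3 × 1.424 = 24.64
Step 2: 17.3 × 1.424² = 35.08
Step 3: 17.3 × 1.424³ = 49.95
Step 4: 17.3 × 1.424⁴ = 71.14
Step 5: 17.3 × 1.424⁵ = 101.30
Step 6: 17.3 × 1.424⁶ = 144.25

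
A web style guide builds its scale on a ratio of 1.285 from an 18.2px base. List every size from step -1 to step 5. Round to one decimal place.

Step -1: 18.2 ÷ 1.285 = 14.2
Step 0: 18.2px
Step 1: 18.2 × 1.285 = 23.4
Step 2: 18.2 × 1.285² = 30.1
Step 3: 18.2 × 1.285³ = 38.6
Step 4: 18.2 × 1.285⁴ = 49.6
Step 5: 18.2 × 1.285⁵ = 63.8

14.2px, 18.2px, 23.4px, 30.1px, 38.6px, 49.6px, 63.8px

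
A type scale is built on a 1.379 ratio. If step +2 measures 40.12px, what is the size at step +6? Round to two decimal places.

145.08px

The gap is 6 − (2) = 4 steps, so the factor is 1.379^4.
40.12 × 1.379⁴ = 40.12 × 3.61624 ≈ 145.083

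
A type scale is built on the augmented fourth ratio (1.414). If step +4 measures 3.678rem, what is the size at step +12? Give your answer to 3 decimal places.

Moving from step +4 to step +12 is 8 steps up, so multiply by r⁸.
3.678 × 1.414⁸ = 3.678 × 15.98068 ≈ 58.777

58.777rem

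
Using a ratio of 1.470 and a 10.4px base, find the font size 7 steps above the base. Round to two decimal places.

Each step on a modular scale multiplies by the ratio, so the size n steps from the base is base × ratioⁿ.
10.4 × 1.470⁷ = 10.4 × 14.83274 ≈ 154.26

154.26px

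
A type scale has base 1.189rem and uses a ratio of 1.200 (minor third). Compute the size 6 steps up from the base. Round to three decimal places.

3.550rem

1.189 × 1.200⁶ = 1.189 × 2.98598 ≈ 3.550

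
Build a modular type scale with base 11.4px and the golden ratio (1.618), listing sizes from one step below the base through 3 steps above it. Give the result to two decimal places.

7.05px, 11.40px, 18.45px, 29.84px, 48.29px

Step -1: 11.4 ÷ 1.618 = 7.05
Step 0: 11.4px
Step 1: 11.4 × 1.618 = 18.45
Step 2: 11.4 × 1.618² = 29.84
Step 3: 11.4 × 1.618³ = 48.29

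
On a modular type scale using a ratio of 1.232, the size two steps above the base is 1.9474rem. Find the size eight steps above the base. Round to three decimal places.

6.810rem

1.9474 × 1.232⁶ = 1.9474 × 3.49675 ≈ 6.810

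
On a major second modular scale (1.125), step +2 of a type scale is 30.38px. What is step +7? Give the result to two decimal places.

54.75px

The gap is 7 − (2) = 5 steps, so the factor is 1.125^5.
30.38 × 1.125⁵ = 30.38 × 1.80203 ≈ 54.746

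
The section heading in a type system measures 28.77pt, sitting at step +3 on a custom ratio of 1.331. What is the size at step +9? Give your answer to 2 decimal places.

28.77 × 1.331⁶ = 28.77 × 5.55992 ≈ 159.959

159.96pt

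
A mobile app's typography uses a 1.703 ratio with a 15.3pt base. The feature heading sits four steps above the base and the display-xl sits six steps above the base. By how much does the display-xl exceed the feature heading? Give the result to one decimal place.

244.5pt

Step 4: 15.3 × 1.703⁴ = 128.692pt
Step 6: 15.3 × 1.703⁶ = 373.232pt
Difference: 373.232 − 128.692 = 244.540pt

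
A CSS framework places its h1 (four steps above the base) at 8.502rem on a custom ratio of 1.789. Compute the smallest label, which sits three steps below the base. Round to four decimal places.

0.1450rem

Moving from step +4 to step -3 is 7 steps down, so divide by r⁷.
8.502 ÷ 1.789⁷ = 8.502 ÷ 58.65059 ≈ 0.1450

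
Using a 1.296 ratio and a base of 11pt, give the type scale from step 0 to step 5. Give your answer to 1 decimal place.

Step 0: 11pt
Step 1: 11.0 × 1.296 = 14.3
Step 2: 11.0 × 1.296² = 18.5
Step 3: 11.0 × 1.296³ = 23.9
Step 4: 11.0 × 1.296⁴ = 31.0
Step 5: 11.0 × 1.296⁵ = 40.2

11.0pt, 14.3pt, 18.5pt, 23.9pt, 31.0pt, 40.2pt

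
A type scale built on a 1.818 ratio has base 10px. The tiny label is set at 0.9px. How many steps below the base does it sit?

4

1.818ⁿ = 10 / 0.9 = 11.1111
n = ln(11.1111) / ln(1.818) = 2.4079 / 0.5977 ≈ 4.03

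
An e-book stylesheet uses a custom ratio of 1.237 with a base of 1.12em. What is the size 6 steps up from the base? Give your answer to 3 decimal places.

A modular type scale is a geometric sequence: sizeₙ = base × rⁿ.
1.12 × 1.237⁶ = 1.12 × 3.58276 ≈ 4.013

4.013em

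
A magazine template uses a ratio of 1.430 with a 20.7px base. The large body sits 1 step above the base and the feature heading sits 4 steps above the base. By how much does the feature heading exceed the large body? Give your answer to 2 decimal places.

56.96px

Step 1: 20.7 × 1.430 = 29.6010px
Step 4: 20.7 × 1.430⁴ = 86.5595px
Difference: 86.5595 − 29.6010 = 56.9585px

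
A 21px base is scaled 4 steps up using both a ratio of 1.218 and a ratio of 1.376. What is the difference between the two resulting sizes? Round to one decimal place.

At 1.218: 21.0 × 1.218⁴ = 46.218px
At 1.376: 21.0 × 1.376⁴ = 75.282px
Difference: 75.282 − 46.218 = 29.064px

29.1px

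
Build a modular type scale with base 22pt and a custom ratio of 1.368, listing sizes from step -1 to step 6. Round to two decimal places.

16.08pt, 22.00pt, 30.10pt, 41.17pt, 56.32pt, 77.05pt, 105.40pt, 144.19pt

Step -1: 22.0 ÷ 1.368 = 16.08
Step 0: 22pt
Step 1: 22.0 × 1.368 = 30.10
Step 2: 22.0 × 1.368² = 41.17
Step 3: 22.0 × 1.368³ = 56.32
Step 4: 22.0 × 1.368⁴ = 77.05
Step 5: 22.0 × 1.368⁵ = 105.40
Step 6: 22.0 × 1.368⁶ = 144.19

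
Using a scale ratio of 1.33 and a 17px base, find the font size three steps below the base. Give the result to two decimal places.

A modular type scale is a geometric sequence: sizeₙ = base × rⁿ.
17.0 ÷ 1.33³ = 17.0 ÷ 2.35264 ≈ 7.23

7.23px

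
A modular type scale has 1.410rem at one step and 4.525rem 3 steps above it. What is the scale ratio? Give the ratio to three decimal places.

1.475

The ratio satisfies 1.410 × r³ = 4.525, so r = (4.525 / 1.410)^(1/3).
r = 3.2092^(1/3) ≈ 1.4750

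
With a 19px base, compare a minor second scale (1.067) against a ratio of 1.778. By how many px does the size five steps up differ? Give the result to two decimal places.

311.33px

Minor second: 19.0 × 1.067⁵ = 26.2770px
At 1.778: 19.0 × 1.778⁵ = 337.6077px
Difference: 337.6077 − 26.2770 = 311.3307px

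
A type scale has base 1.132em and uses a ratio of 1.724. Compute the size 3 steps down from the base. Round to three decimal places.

A modular type scale is a geometric sequence: sizeₙ = base × rⁿ.
1.132 ÷ 1.724³ = 1.132 ÷ 5.12403 ≈ 0.221

0.221em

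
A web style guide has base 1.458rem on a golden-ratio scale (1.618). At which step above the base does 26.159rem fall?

6

1.618ⁿ = 26.159 / 1.458 = 17.9417
n = ln(17.9417) / ln(1.618) = 2.8871 / 0.4812 ≈ 6.00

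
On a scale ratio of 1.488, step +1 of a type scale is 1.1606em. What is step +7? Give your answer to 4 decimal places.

12.5980em

1.1606 × 1.488⁶ = 1.1606 × 10.85469 ≈ 12.5980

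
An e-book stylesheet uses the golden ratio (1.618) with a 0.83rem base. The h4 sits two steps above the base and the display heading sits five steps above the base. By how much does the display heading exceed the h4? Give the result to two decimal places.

7.03rem

Step 2: 0.83 × 1.618² = 2.1729rem
Step 5: 0.83 × 1.618⁵ = 9.2039rem
Difference: 9.2039 − 2.1729 = 7.0310rem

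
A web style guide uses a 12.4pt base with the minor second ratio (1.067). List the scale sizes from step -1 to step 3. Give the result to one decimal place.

11.6pt, 12.4pt, 13.2pt, 14.1pt, 15.1pt

Step -1: 12.4 ÷ 1.067 = 11.6
Step 0: 12.4pt
Step 1: 12.4 × 1.067 = 13.2
Step 2: 12.4 × 1.067² = 14.1
Step 3: 12.4 × 1.067³ = 15.1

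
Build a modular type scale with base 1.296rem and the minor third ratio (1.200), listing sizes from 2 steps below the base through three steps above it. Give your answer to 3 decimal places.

0.900rem, 1.080rem, 1.296rem, 1.555rem, 1.866rem, 2.239rem

Step -2: 1.296 ÷ 1.200² = 0.900
Step -1: 1.296 ÷ 1.200 = 1.080
Step 0: 1.296rem
Step 1: 1.296 × 1.200 = 1.555
Step 2: 1.296 × 1.200² = 1.866
Step 3: 1.296 × 1.200³ = 2.239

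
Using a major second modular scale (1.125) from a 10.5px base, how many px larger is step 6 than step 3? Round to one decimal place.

Step 3: 10.5 × 1.125³ = 14.950px
Step 6: 10.5 × 1.125⁶ = 21.287px
Difference: 21.287 − 14.950 = 6.337px

6.3px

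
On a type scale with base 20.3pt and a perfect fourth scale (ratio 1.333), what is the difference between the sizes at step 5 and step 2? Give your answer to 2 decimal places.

Step 2: 20.3 × 1.333² = 36.0708pt
Step 5: 20.3 × 1.333⁵ = 85.4372pt
Difference: 85.4372 − 36.0708 = 49.3664pt

49.37pt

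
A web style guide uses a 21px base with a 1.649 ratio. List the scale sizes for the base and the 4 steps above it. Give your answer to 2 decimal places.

Step 0: 21px
Step 1: 21.0 × 1.649 = 34.63
Step 2: 21.0 × 1.649² = 57.10
Step 3: 21.0 × 1.649³ = 94.16
Step 4: 21.0 × 1.649⁴ = 155.28

21.00px, 34.63px, 57.10px, 94.16px, 155.28px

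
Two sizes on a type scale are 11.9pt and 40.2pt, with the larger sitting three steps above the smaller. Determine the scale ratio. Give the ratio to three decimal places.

The ratio satisfies 11.9 × r³ = 40.2, so r = (40.2 / 11.9)^(1/3).
r = 3.3782^(1/3) ≈ 1.5005

1.500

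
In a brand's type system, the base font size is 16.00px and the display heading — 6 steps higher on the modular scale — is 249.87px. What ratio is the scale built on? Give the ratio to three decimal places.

The ratio satisfies 16.00 × r⁶ = 249.87, so r = (249.87 / 16.00)^(1/6).
r = 15.6169^(1/6) ≈ 1.5810

1.581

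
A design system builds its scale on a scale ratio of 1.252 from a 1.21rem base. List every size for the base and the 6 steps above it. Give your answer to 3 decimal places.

Step 0: 1.21rem
Step 1: 1.21 × 1.252 = 1.515
Step 2: 1.21 × 1.252² = 1.897
Step 3: 1.21 × 1.252³ = 2.375
Step 4: 1.21 × 1.252⁴ = 2.973
Step 5: 1.21 × 1.252⁵ = 3.722
Step 6: 1.21 × 1.252⁶ = 4.660

1.210rem, 1.515rem, 1.897rem, 2.375rem, 2.973rem, 3.722rem, 4.660rem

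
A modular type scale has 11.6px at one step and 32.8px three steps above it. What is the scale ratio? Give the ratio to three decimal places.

r³ = 32.8 / 11.6, so r = (32.8/11.6)^(1/3).
r = 2.8276^(1/3) ≈ 1.4141

1.414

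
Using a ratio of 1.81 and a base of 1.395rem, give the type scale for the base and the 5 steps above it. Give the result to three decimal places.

Step 0: 1.395rem
Step 1: 1.395 × 1.81 = 2.525
Step 2: 1.395 × 1.81² = 4.570
Step 3: 1.395 × 1.81³ = 8.272
Step 4: 1.395 × 1.81⁴ = 14.972
Step 5: 1.395 × 1.81⁵ = 27.100

1.395rem, 2.525rem, 4.570rem, 8.272rem, 14.972rem, 27.100rem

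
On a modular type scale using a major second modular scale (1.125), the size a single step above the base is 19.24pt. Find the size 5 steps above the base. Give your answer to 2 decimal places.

30.82pt

19.24 × 1.125⁴ = 19.24 × 1.60181 ≈ 30.819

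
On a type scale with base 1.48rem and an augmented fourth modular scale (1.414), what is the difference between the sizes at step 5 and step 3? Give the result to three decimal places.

Step 3: 1.48 × 1.414³ = 4.18418rem
Step 5: 1.48 × 1.414⁵ = 8.36582rem
Difference: 8.36582 − 4.18418 = 4.18164rem

4.182rem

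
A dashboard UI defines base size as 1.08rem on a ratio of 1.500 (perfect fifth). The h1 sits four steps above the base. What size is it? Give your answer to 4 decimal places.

5.4675rem

1.08 × 1.500⁴ = 1.08 × 5.06250 ≈ 5.4675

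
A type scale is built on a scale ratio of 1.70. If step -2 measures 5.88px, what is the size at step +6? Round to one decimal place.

Moving from step -2 to step +6 is 8 steps up, so multiply by r⁸.
5.88 × 1.70⁸ = 5.88 × 69.75757 ≈ 410.175

410.2px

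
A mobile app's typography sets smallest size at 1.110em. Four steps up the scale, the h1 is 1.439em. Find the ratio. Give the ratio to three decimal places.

1.067

The ratio satisfies 1.110 × r⁴ = 1.439, so r = (1.439 / 1.110)^(1/4).
r = 1.2964^(1/4) ≈ 1.0670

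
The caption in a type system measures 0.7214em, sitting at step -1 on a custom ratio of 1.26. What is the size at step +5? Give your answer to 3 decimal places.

The gap is 5 − (-1) = 6 steps, so the factor is 1.26^6.
0.7214 × 1.26⁶ = 0.7214 × 4.00150 ≈ 2.887

2.887em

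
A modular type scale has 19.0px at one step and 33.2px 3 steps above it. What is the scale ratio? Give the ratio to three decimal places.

r³ = 33.2 / 19.0, so r = (33.2/19.0)^(1/3).
r = 1.7474^(1/3) ≈ 1.2045

1.204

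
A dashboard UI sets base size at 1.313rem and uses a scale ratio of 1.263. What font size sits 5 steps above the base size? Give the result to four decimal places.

4.2197rem

1.313 × 1.263⁵ = 1.313 × 3.21378 ≈ 4.2197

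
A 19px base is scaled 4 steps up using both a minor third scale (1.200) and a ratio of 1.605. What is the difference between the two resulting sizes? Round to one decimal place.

86.7px

Minor third: 19.0 × 1.200⁴ = 39.398px
At 1.605: 19.0 × 1.605⁴ = 126.082px
Difference: 126.082 − 39.398 = 86.684px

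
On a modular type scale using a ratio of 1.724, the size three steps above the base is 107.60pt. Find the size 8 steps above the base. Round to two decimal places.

1638.70pt

Moving from step +3 to step +8 is 5 steps up, so multiply by r⁵.
107.60 × 1.724⁵ = 107.60 × 15.22952 ≈ 1638.697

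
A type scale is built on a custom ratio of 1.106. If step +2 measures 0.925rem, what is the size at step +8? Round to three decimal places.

0.925 × 1.106⁶ = 0.925 × 1.83034 ≈ 1.693

1.693rem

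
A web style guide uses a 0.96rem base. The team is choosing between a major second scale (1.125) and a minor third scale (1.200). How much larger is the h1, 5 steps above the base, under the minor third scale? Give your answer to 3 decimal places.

0.659rem

Major second: 0.96 × 1.125⁵ = 1.72995rem
Minor third: 0.96 × 1.200⁵ = 2.38879rem
Difference: 2.38879 − 1.72995 = 0.65884rem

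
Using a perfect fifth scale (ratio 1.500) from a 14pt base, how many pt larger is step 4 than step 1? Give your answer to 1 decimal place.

Step 1: 14.0 × 1.500 = 21.000pt
Step 4: 14.0 × 1.500⁴ = 70.875pt
Difference: 70.875 − 21.000 = 49.875pt

49.9pt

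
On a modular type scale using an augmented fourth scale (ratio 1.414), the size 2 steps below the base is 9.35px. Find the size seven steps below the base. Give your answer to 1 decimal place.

9.35 ÷ 1.414⁵ = 9.35 ÷ 5.65258 ≈ 1.654

1.7px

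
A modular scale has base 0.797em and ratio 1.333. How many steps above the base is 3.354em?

1.333ⁿ = 3.354 / 0.797 = 4.2083
n = ln(4.2083) / ln(1.333) = 1.4371 / 0.2874 ≈ 5.00

5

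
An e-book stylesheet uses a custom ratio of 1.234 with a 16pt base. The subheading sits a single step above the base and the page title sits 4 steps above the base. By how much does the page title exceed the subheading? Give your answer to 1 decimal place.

Step 1: 16.0 × 1.234 = 19.744pt
Step 4: 16.0 × 1.234⁴ = 37.101pt
Difference: 37.101 − 19.744 = 17.357pt

17.4pt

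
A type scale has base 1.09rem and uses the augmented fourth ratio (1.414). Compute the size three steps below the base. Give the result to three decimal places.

0.386rem

1.09 ÷ 1.414³ = 1.09 ÷ 2.82715 ≈ 0.386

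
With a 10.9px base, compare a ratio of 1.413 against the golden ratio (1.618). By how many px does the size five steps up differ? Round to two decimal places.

59.47px

At 1.413: 10.9 × 1.413⁵ = 61.3956px
Golden ratio: 10.9 × 1.618⁵ = 120.8702px
Difference: 120.8702 − 61.3956 = 59.4746px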